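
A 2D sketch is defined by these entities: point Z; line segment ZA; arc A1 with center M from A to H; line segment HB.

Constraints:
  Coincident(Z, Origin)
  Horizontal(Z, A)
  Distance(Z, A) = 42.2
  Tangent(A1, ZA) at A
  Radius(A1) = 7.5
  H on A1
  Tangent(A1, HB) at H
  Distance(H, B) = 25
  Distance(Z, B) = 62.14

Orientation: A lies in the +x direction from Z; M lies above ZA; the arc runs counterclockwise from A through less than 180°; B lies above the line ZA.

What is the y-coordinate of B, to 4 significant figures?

30.79

Z is at the origin; ZA is horizontal with |ZA| = 42.2 and A on the +x side, so A = (42.20, 0.000). Tangency of A1 to ZA means the radius MA is perpendicular to ZA, so M = A + (0, 7.5) = (42.20, 7.500). Since MH ⟂ HB (tangency), |MB| = √(7.5² + 25.0²) = 26.10 regardless of where H sits on A1. So B lies on both circle(Z, 62.14) and circle(M, 26.10); the above-ZA intersection is B = (53.97, 30.79). H is the foot of the tangent from B: H = (49.58, 6.183).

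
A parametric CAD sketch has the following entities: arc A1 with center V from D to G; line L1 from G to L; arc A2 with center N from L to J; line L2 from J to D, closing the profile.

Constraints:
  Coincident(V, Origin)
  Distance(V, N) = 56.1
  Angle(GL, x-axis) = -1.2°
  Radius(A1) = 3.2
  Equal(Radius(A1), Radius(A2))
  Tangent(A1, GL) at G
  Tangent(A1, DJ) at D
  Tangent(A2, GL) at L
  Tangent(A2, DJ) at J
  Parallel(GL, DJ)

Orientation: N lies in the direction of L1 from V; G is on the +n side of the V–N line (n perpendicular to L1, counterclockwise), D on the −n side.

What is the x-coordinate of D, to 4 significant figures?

-0.06702

V is at the origin and N lies 56.1 along u from V, so N = 56.1·u = (56.09, -1.175). Tangency of A1 to both parallel lines with radius 3.2 puts G and D at V ± 3.2·n: G = (0.06702, 3.199), D = (-0.06702, -3.199). So D.x = -0.06702.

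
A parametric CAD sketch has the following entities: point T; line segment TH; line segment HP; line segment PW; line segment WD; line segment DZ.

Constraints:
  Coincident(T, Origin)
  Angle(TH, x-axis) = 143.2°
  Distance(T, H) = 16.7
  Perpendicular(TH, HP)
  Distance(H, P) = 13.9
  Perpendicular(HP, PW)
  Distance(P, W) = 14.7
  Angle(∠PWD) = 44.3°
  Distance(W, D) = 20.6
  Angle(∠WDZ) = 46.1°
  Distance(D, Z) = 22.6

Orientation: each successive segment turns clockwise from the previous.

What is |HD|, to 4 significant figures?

0.4893

T is at the origin; TH runs at 143.2° with length 16.7, so H = (-13.37, 10.00). TH ⟂ HP, so HP runs at 53.20°; with |HP| = 13.9, P = (-5.046, 21.13). HP ⟂ PW, so PW runs at -36.80°; with |PW| = 14.7, W = (6.725, 12.33). ∠PWD = 44.3° gives WD at -172.5° from the x-axis; with |WD| = 20.6, D = (-13.70, 9.639). Then |HD| = |D − H| = 0.4893.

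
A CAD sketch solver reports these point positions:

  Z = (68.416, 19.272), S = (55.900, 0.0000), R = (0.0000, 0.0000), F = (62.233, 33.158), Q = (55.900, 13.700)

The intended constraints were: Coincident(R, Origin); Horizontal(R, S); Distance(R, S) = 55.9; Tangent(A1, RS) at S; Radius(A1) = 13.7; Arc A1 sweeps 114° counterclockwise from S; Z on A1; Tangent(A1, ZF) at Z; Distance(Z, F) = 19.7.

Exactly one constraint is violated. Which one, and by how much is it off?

Distance(Z, F) = 19.7 — off by 4.50.

R = (0.00, 0.00) ✓; R.y = 0.00, S.y = 0.00 ✓; |RS| = 55.90 ✓; ∠(QS, SR) = 90.00° ✓; |QS| = 13.70 ✓; bearing(Q→Z) − bearing(Q→S) = 114.0° ✓; |QZ| = 13.70 ✓; ∠(QZ, ZF) = 90.00° ✓; |ZF| = 15.20 ✗.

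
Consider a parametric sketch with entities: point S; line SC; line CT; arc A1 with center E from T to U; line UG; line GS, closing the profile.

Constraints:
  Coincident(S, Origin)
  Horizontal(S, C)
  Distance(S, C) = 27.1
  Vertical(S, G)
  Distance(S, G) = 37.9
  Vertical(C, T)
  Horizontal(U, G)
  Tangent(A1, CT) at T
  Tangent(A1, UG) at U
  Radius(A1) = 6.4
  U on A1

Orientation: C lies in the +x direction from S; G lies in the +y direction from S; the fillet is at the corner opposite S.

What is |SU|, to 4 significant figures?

43.18

S is at the origin; S and C share the same y with |SC| = 27.1 and C on the +x side, so C = (27.10, 0.000). SG is vertical with |SG| = 37.9 and G on the +y side, so G = (0.000, 37.90). The virtual corner opposite S is at (27.10, 37.90). A1 meets CT tangentially, so ET is at right angles to CT and tangency of A1 to UG means the radius EU is perpendicular to UG, with radius 6.4, so the center E sits 6.4 in from both sides at E = (20.70, 31.50). That places the tangent points at T = (27.10, 31.50) on CT and U = (20.70, 37.90) on UG. Then |SU| = |U − S| = 43.18.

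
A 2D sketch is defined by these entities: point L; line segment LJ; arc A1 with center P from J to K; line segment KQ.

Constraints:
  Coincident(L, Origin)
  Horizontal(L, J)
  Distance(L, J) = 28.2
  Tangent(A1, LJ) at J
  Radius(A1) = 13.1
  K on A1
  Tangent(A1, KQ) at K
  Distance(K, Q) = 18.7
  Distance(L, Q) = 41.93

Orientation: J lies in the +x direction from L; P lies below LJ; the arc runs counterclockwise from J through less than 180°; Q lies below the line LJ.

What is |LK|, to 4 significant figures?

23.92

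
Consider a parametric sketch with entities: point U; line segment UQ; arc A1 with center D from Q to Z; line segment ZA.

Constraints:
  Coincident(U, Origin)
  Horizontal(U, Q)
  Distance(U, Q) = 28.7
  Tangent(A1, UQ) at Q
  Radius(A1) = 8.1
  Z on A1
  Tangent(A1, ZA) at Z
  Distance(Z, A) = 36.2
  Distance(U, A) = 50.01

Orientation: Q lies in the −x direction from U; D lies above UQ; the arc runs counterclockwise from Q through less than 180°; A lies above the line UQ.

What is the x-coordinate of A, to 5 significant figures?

-22.484

Checks: ∠(DQ, QU) = 90.00° ✓; |DQ| = 8.100 ✓; |DZ| = 8.100 ✓; ∠(DZ, ZA) = 90.00° ✓; |ZA| = 36.20 ✓; |UA| = 50.01 ✓.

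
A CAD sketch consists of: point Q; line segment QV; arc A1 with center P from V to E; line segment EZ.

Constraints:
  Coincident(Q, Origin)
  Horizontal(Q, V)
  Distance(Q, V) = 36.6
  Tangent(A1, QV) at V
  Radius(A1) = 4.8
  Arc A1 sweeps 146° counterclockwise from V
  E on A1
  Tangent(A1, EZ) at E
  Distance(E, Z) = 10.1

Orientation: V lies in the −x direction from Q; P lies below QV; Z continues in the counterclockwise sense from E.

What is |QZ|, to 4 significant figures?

34.11

Q is at the origin; QV is horizontal with |QV| = 36.6 and V on the −x side, so V = (-36.60, 0.000). A1 meets QV tangentially, so PV is at right angles to QV, so P = V + (0, -4.8) = (-36.60, -4.800). On A1, V sits at bearing 90° from P; a 146° counterclockwise sweep puts E at bearing 236°, so E = P + 4.8·(cos 236°, sin 236°) = (-39.28, -8.779). The tangent condition forces PE to be normal to EZ, so EZ runs along (−sin 236°, cos 236°); with |EZ| = 10.1, Z = (-30.91, -14.43). Then |QZ| = |Z − Q| = 34.11.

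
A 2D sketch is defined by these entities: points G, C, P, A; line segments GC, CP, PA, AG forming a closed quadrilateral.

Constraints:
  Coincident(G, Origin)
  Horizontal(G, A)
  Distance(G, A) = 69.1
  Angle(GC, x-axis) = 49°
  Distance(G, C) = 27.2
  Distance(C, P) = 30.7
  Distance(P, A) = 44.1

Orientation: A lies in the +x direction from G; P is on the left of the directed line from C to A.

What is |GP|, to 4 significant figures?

57.19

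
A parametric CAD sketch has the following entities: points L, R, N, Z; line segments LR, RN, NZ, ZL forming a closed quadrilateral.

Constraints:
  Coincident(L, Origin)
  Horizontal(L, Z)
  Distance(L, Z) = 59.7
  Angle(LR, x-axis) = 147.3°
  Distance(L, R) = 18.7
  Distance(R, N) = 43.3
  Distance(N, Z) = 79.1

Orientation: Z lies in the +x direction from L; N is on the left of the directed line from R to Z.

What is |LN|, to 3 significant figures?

50.8

Checks: |RN| = 43.30 ✓; |NZ| = 79.10 ✓.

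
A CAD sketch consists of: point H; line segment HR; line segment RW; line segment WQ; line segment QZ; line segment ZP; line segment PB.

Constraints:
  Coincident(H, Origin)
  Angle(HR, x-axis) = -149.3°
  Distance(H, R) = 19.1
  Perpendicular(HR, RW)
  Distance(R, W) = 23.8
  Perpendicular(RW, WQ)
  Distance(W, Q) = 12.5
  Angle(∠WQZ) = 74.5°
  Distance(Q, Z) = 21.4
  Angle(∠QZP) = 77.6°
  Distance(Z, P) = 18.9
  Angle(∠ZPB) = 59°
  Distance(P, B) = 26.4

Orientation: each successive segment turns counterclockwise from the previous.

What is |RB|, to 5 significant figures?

28.622

H is at the origin; HR runs at -149.3° with length 19.1, so R = (-16.423, -9.7514). HR is perpendicular to RW, so RW runs at -59.300°; with |RW| = 23.8, W = (-4.2723, -30.216). The perpendicularity gives WQ at right angles to RW, so WQ runs at 30.700°; with |WQ| = 12.5, Q = (6.4759, -23.834). ∠WQZ = 74.5° gives QZ at 136.20° from the x-axis; with |QZ| = 21.4, Z = (-8.9698, -9.0222). ∠QZP = 77.6° gives ZP at -121.40° from the x-axis; with |ZP| = 18.9, P = (-18.817, -25.154). ∠ZPB = 59.0° gives PB at -0.40000° from the x-axis; with |PB| = 26.4, B = (7.5825, -25.339). Then |RB| = |B − R| = 28.622.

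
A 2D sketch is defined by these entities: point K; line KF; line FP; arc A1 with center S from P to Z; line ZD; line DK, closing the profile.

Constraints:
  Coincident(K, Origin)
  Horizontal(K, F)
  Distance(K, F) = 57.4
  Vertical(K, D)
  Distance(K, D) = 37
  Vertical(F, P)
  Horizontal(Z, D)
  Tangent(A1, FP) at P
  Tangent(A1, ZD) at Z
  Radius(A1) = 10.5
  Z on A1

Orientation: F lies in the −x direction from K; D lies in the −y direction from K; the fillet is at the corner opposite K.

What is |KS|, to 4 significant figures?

53.87

K is at the origin; KF is horizontal with |KF| = 57.4 and F on the −x side, so F = (-57.40, 0.000). K and D share the same x with |KD| = 37.0 and D on the −y side, so D = (0.000, -37.00). The virtual corner opposite K is at (-57.40, -37.00). Since A1 is tangent to FP there, SP ⟂ FP and the tangent condition forces SZ to be normal to ZD, with radius 10.5, so the center S sits 10.5 in from both sides at S = (-46.90, -26.50). Then |KS| = |S − K| = 53.87.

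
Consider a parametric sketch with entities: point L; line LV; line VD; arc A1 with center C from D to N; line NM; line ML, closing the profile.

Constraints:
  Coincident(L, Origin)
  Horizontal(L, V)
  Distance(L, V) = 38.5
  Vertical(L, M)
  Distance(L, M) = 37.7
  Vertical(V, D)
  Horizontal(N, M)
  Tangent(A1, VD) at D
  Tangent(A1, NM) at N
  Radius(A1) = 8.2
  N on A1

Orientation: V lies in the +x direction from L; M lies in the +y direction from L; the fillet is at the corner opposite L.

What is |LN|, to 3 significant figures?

48.4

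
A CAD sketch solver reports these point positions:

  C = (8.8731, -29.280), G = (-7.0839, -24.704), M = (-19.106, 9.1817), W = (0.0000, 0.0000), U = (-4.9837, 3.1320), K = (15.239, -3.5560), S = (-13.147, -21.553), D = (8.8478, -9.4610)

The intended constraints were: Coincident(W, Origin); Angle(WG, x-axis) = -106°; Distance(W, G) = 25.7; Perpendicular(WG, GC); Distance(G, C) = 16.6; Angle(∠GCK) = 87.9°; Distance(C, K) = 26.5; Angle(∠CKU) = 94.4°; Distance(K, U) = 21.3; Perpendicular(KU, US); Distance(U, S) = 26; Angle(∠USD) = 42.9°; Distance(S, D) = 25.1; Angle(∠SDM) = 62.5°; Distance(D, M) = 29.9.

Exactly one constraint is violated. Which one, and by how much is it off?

Distance(D, M) = 29.9 — off by 3.70.

W = (0.00, 0.00) ✓; WG at -106.0° ✓; |WG| = 25.70 ✓; ∠(WG, GC) = 90.00° ✓; |GC| = 16.60 ✓; ∠GCK = 87.90° ✓; |CK| = 26.50 ✓; ∠CKU = 94.40° ✓; |KU| = 21.30 ✓; ∠(KU, US) = 90.00° ✓; |US| = 26.00 ✓; ∠USD = 42.90° ✓; |SD| = 25.10 ✓; ∠SDM = 62.50° ✓; |DM| = 33.60 ✗.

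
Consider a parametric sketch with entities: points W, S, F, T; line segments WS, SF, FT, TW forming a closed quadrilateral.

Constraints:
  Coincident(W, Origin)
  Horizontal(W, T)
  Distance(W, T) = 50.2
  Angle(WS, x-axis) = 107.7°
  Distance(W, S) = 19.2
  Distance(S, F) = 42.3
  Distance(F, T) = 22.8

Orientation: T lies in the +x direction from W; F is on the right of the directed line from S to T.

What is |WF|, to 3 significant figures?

29.1

Checks: |SF| = 42.30 ✓; |FT| = 22.80 ✓.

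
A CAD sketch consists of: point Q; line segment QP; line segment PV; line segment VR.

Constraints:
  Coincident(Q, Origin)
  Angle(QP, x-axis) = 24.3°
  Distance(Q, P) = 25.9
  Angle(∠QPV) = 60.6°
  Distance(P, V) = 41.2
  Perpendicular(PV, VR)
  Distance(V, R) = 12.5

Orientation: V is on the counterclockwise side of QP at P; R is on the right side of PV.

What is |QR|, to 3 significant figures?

45.2

Q is at the origin; QP runs at 24.3° with length 25.9, so P = 25.9·(cos 24.3°, sin 24.3°) = (23.6, 10.7). ∠QPV = 60.6°, so PV runs at 24.3° + (180° − 60.6°) = 144° from the x-axis; with |PV| = 41.2, V = P + 41.2·(cos 144°, sin 144°) = (-9.60, 35.0). PV is perpendicular to VR; with |VR| = 12.5 on the right of PV, R = V + 12.5·(0.592, 0.806) = (-2.20, 45.1). Then |QR| = |R − Q| = 45.2.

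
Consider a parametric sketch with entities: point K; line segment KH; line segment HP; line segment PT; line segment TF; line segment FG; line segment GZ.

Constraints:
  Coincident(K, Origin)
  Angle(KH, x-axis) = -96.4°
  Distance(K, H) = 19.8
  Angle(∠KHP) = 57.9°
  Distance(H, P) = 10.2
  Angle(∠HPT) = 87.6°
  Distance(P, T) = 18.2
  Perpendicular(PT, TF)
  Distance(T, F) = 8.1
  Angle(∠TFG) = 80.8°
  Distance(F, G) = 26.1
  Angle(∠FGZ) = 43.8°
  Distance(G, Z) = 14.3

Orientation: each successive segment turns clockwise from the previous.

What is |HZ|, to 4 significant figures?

14.87

K is at the origin; KH runs at -96.4° with length 19.8, so H = (-2.207, -19.68). ∠KHP = 57.9° gives HP at 141.5° from the x-axis; with |HP| = 10.2, P = (-10.19, -13.33). ∠HPT = 87.6° gives PT at 49.10° from the x-axis; with |PT| = 18.2, T = (1.727, 0.4296). PT is perpendicular to TF, so TF runs at -40.90°; with |TF| = 8.1, F = (7.849, -4.874). ∠TFG = 80.8° gives FG at -140.1° from the x-axis; with |FG| = 26.1, G = (-12.17, -21.62). ∠FGZ = 43.8° gives GZ at 83.70° from the x-axis; with |GZ| = 14.3, Z = (-10.60, -7.402). Then |HZ| = |Z − H| = 14.87.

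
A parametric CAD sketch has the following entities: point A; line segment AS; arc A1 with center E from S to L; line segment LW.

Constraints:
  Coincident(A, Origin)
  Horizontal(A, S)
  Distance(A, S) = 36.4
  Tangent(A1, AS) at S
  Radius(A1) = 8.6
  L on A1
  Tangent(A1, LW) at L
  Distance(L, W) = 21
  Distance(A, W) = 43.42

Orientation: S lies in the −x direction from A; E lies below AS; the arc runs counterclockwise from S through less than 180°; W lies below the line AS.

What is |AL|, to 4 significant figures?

45.43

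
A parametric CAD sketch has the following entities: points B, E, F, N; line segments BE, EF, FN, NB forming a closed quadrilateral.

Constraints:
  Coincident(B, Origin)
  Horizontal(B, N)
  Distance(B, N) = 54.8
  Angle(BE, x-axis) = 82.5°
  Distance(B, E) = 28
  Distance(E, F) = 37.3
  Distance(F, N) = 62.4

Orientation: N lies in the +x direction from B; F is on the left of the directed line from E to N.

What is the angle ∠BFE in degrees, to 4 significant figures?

13.98°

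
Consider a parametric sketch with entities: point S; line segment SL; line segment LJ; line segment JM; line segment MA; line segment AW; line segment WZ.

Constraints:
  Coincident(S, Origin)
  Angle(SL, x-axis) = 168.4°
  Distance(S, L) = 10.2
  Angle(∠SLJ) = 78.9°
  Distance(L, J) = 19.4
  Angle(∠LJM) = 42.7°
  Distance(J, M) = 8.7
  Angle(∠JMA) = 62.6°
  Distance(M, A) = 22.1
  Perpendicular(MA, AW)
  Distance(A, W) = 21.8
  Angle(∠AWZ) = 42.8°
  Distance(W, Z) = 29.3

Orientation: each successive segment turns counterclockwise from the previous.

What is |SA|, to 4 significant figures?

25.95

∠LJM = 42.7° gives JM at 46.80° from the x-axis; with |JM| = 8.7, M = (-4.205, -11.01). ∠JMA = 62.6° gives MA at 164.2° from the x-axis; with |MA| = 22.1, A = (-25.47, -4.989). Then |SA| = |A − S| = 25.95.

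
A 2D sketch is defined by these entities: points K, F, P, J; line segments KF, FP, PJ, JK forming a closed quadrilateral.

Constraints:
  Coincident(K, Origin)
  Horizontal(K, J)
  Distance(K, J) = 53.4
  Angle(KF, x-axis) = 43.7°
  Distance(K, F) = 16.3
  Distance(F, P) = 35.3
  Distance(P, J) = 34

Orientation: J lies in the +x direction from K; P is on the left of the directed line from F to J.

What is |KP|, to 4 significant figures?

51.47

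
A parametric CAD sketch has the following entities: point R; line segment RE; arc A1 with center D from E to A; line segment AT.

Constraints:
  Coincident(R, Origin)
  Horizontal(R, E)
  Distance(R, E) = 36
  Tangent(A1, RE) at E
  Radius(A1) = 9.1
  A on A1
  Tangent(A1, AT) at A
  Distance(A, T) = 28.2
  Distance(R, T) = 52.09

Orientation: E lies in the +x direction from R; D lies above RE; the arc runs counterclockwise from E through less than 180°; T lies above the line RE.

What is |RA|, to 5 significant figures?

46.193

Checks: ∠(DE, ER) = 90.00° ✓; |DE| = 9.100 ✓; |DA| = 9.100 ✓; ∠(DA, AT) = 90.00° ✓; |AT| = 28.20 ✓; |RT| = 52.09 ✓.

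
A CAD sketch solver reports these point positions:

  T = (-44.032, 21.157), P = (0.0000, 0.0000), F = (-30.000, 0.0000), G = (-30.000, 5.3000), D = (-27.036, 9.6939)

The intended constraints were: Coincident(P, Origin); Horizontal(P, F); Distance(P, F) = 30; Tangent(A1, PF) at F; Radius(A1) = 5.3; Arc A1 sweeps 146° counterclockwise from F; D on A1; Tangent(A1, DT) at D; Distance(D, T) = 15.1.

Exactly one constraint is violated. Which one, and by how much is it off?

Distance(D, T) = 15.1 — off by 5.40.

P = (0.00, 0.00) ✓; P.y = 0.00, F.y = 0.00 ✓; |PF| = 30.00 ✓; ∠(GF, FP) = 90.00° ✓; |GF| = 5.300 ✓; bearing(G→D) − bearing(G→F) = 146.0° ✓; |GD| = 5.300 ✓; ∠(GD, DT) = 90.00° ✓; |DT| = 20.50 ✗.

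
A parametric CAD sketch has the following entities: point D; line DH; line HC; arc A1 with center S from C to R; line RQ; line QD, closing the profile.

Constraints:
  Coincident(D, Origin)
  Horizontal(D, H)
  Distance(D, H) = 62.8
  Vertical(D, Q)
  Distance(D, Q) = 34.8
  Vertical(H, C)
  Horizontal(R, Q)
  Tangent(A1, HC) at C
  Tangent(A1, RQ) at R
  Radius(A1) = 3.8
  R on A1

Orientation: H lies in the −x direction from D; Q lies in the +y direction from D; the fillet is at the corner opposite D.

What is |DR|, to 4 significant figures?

68.50

The virtual corner opposite D is at (-62.80, 34.80). Tangency of A1 to HC means the radius SC is perpendicular to HC and the tangent condition forces SR to be normal to RQ, with radius 3.8, so the center S sits 3.8 in from both sides at S = (-59.00, 31.00). That places the tangent points at C = (-62.80, 31.00) on HC and R = (-59.00, 34.80) on RQ. Then |DR| = |R − D| = 68.50.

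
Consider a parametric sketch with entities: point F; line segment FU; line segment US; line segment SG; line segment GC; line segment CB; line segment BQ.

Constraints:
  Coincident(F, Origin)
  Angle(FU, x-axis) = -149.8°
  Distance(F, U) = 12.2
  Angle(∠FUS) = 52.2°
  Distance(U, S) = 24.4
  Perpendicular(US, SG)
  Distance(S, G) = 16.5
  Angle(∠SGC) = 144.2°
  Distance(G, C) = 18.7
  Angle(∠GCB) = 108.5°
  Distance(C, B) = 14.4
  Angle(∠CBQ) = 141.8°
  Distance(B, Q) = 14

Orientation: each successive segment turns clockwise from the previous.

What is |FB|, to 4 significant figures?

19.37

F is at the origin; FU runs at -149.8° with length 12.2, so U = (-10.54, -6.137). ∠FUS = 52.2° gives US at 82.40° from the x-axis; with |US| = 24.4, S = (-7.317, 18.05). US ⟂ SG, so SG runs at -7.600°; with |SG| = 16.5, G = (9.038, 15.87). ∠SGC = 144.2° gives GC at -43.40° from the x-axis; with |GC| = 18.7, C = (22.62, 3.018). ∠GCB = 108.5° gives CB at -114.9° from the x-axis; with |CB| = 14.4, B = (16.56, -10.04). Then |FB| = |B − F| = 19.37.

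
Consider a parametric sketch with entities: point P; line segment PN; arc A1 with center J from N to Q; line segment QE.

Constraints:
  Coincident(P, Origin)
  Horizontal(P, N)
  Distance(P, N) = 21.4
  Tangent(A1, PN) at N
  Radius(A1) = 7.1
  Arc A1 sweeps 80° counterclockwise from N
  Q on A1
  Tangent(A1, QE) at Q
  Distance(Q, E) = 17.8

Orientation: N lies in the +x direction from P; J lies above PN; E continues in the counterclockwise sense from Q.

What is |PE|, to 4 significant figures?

39.22

On A1, N sits at bearing -90° from J; an 80° counterclockwise sweep puts Q at bearing -10°, so Q = J + 7.1·(cos -10°, sin -10°) = (28.39, 5.867). Tangency of A1 to QE means the radius JQ is perpendicular to QE, so QE runs along (−sin -10°, cos -10°); with |QE| = 17.8, E = (31.48, 23.40). Then |PE| = |E − P| = 39.22.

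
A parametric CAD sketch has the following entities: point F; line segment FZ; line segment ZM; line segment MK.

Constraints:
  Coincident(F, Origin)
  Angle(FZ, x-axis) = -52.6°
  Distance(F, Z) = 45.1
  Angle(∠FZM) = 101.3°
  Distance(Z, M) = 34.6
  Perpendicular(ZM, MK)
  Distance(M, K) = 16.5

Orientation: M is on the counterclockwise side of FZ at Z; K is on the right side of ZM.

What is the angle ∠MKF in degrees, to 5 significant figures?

35.576°

∠FZM = 101.3°, so ZM runs at -52.6° + (180° − 101.3°) = 26.100° from the x-axis; with |ZM| = 34.6, M = Z + 34.6·(cos 26.100°, sin 26.100°) = (58.464, -20.606). ZM is perpendicular to MK; with |MK| = 16.5 on the right of ZM, K = M + 16.5·(0.43994, -0.89803) = (65.723, -35.424). Then cos ∠MKF = KM·KF / (|KM||KF|), giving 35.576°.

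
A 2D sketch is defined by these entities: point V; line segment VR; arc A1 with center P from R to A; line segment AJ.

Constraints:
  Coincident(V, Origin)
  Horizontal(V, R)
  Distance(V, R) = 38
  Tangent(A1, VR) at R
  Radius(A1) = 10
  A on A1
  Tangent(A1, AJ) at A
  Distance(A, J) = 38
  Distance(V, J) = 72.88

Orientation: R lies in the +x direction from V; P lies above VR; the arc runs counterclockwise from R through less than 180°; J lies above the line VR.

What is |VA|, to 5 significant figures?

48.119

V is at the origin; VR is horizontal with |VR| = 38.0 and R on the +x side, so R = (38.000, 0.0000). Tangency of A1 to VR means the radius PR is perpendicular to VR, so P = R + (0, 10) = (38.000, 10.000). Since PA ⟂ AJ (tangency), |PJ| = √(10.0² + 38.0²) = 39.294 regardless of where A sits on A1. So J lies on both circle(V, 72.88) and circle(P, 39.294); the above-VR intersection is J = (58.422, 43.570). A is the foot of the tangent from J: A = (47.585, 7.1480).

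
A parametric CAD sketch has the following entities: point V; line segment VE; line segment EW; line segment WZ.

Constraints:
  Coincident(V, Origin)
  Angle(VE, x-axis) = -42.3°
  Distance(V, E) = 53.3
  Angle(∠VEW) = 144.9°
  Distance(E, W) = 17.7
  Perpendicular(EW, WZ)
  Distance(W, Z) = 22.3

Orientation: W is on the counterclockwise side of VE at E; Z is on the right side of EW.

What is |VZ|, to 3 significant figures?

81.0

V is at the origin; VE runs at -42.3° with length 53.3, so E = 53.3·(cos -42.3°, sin -42.3°) = (39.4, -35.9). ∠VEW = 144.9°, so EW runs at -42.3° + (180° − 144.9°) = -7.20° from the x-axis; with |EW| = 17.7, W = E + 17.7·(cos -7.20°, sin -7.20°) = (57.0, -38.1). EW is perpendicular to WZ; with |WZ| = 22.3 on the right of EW, Z = W + 22.3·(-0.125, -0.992) = (54.2, -60.2). Then |VZ| = |Z − V| = 81.0.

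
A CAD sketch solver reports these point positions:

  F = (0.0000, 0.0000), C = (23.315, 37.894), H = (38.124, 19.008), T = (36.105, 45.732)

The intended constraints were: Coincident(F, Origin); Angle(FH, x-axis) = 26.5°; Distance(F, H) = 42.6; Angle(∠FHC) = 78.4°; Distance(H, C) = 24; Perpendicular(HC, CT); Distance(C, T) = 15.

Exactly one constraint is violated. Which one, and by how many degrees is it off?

Perpendicular(HC, CT) — off by 6.60°.

F = (0.00, 0.00) ✓; FH at 26.50° ✓; |FH| = 42.60 ✓; ∠FHC = 78.40° ✓; |HC| = 24.00 ✓; ∠(HC, CT) = 96.60° ✗; |CT| = 15.00 ✓.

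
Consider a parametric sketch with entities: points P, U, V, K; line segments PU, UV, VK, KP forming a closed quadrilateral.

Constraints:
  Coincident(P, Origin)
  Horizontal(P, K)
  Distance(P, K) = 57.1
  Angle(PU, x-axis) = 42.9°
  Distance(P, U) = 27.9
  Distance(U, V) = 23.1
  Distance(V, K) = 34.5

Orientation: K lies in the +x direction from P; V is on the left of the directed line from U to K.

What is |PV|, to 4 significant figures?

50.64

P is at the origin; P and K share the same y with |PK| = 57.1 and K in +x, so K = (57.1, 0). PU runs at 42.9° with |PU| = 27.9, so U = (20.44, 18.99). V is determined by |UV| = 23.1 and |VK| = 34.5 together: it lies at the intersection of circle(U, 23.1) and circle(K, 34.5). With |UK| = 41.29, the foot of the radical line on UK is 12.69 from U and the perpendicular offset is √(23.1² − 12.69²) = 19.30. Taking the left-of-UK solution: V = (40.59, 30.29).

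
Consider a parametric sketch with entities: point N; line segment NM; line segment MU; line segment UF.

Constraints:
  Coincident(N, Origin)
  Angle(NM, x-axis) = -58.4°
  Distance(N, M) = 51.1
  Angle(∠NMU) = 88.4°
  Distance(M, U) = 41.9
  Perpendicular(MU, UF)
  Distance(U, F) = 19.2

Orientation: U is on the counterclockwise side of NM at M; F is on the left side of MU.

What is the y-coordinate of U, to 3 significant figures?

-20.6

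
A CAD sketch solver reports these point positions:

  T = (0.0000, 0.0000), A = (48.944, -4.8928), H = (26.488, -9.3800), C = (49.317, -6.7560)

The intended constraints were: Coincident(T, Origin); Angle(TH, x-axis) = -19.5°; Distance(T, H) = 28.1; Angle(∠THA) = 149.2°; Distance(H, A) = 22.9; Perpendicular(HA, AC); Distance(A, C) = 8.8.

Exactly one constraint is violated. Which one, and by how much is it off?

Distance(A, C) = 8.8 — off by 6.90.

T = (0.00, 0.00) ✓; TH at -19.50° ✓; |TH| = 28.10 ✓; ∠THA = 149.2° ✓; |HA| = 22.90 ✓; ∠(HA, AC) = 89.98° ✓; |AC| = 1.900 ✗.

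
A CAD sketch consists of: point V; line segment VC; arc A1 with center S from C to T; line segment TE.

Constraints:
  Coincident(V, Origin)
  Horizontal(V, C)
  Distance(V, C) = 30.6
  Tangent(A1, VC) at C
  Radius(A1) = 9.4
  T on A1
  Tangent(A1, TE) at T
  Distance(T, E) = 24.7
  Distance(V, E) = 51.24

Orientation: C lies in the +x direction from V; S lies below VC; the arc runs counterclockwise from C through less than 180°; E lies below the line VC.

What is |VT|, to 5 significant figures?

27.412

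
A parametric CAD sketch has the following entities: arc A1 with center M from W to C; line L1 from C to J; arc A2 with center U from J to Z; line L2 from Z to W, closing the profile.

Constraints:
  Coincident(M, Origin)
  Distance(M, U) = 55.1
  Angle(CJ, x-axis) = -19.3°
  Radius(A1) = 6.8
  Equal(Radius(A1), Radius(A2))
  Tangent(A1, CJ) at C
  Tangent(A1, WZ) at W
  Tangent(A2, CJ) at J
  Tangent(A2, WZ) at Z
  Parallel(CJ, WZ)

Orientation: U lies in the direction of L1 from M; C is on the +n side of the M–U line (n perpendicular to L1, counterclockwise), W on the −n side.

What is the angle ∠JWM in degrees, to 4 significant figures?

76.14°

The slot axis is L1's direction at -19.3°, so u = (cos -19.3°, sin -19.3°) = (0.9438, -0.3305) and n = (−sin -19.3°, cos -19.3°) = (0.3305, 0.9438). M is at the origin and U lies 55.1 along u from M, so U = 55.1·u = (52.00, -18.21). Tangency of A1 to both parallel lines with radius 6.8 puts C and W at M ± 6.8·n: C = (2.247, 6.418), W = (-2.247, -6.418). Equal radii place J and Z the same way about U: J = U + 6.8·n = (54.25, -11.79), Z = U − 6.8·n = (49.76, -24.63). Then cos ∠JWM = WJ·WM / (|WJ||WM|), giving 76.14°.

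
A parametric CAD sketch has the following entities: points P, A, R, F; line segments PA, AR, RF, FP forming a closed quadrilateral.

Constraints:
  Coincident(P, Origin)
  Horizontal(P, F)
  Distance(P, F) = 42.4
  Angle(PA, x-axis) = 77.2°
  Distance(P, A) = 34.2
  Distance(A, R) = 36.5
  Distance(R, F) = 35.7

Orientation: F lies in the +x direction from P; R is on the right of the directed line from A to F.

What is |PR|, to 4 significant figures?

7.526

P is at the origin; P and F share the same y with |PF| = 42.4 and F in +x, so F = (42.4, 0). PA runs at 77.2° with |PA| = 34.2, so A = (7.577, 33.35). R is determined by |AR| = 36.5 and |RF| = 35.7 together: it lies at the intersection of circle(A, 36.5) and circle(F, 35.7). With |AF| = 48.22, the foot of the radical line on AF is 24.71 from A and the perpendicular offset is √(36.5² − 24.71²) = 26.87. Taking the right-of-AF solution: R = (6.839, -3.142).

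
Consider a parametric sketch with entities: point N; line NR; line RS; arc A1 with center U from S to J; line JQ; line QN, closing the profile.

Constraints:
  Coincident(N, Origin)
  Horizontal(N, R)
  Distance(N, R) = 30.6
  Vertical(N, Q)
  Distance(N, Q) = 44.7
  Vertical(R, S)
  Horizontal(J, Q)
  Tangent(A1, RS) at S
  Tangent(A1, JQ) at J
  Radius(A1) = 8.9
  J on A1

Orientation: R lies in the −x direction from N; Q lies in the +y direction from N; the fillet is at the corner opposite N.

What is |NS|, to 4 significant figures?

47.10

The virtual corner opposite N is at (-30.60, 44.70). Tangency of A1 to RS means the radius US is perpendicular to RS and A1 meets JQ tangentially, so UJ is at right angles to JQ, with radius 8.9, so the center U sits 8.9 in from both sides at U = (-21.70, 35.80). That places the tangent points at S = (-30.60, 35.80) on RS and J = (-21.70, 44.70) on JQ. Then |NS| = |S − N| = 47.10.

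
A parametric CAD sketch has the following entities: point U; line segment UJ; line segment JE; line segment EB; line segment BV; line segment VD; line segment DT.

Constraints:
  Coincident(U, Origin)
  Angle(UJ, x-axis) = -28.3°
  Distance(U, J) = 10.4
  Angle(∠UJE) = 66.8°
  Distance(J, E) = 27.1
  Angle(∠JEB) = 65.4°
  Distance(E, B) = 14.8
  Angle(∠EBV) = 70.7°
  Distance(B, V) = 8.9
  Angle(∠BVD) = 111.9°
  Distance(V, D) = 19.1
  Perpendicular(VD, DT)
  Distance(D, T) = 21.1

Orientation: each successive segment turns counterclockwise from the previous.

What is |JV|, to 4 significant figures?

16.25

∠JEB = 65.4° gives EB at -160.5° from the x-axis; with |EB| = 14.8, B = (-2.385, 17.12). ∠EBV = 70.7° gives BV at -51.20° from the x-axis; with |BV| = 8.9, V = (3.192, 10.19). Then |JV| = |V − J| = 16.25.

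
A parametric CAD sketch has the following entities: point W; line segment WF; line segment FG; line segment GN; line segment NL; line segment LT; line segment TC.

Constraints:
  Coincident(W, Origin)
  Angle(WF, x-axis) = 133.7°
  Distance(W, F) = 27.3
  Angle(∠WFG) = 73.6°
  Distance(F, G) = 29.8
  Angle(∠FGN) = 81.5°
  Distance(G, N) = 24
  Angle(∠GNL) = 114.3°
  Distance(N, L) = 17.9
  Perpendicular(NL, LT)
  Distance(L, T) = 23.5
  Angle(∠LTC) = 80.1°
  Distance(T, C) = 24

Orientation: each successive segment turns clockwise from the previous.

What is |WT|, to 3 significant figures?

20.8

∠GNL = 114.3° gives NL at -137° from the x-axis; with |NL| = 17.9, L = (2.28, -1.55). NL is perpendicular to LT, so LT runs at 133°; with |LT| = 23.5, T = (-13.8, 15.6). Then |WT| = |T − W| = 20.8.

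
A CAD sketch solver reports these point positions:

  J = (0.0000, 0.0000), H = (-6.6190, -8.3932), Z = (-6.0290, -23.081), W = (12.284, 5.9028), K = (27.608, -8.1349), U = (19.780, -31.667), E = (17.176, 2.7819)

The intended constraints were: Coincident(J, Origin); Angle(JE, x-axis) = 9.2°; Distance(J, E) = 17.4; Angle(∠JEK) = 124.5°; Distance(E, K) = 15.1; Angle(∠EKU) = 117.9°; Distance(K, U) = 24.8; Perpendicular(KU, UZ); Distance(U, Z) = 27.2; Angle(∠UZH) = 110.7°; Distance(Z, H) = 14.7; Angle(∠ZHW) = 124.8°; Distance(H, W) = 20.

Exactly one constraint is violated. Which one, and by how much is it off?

Distance(H, W) = 20 — off by 3.70.

J = (0.00, 0.00) ✓; JE at 9.200° ✓; |JE| = 17.40 ✓; ∠JEK = 124.5° ✓; |EK| = 15.10 ✓; ∠EKU = 117.9° ✓; |KU| = 24.80 ✓; ∠(KU, UZ) = 90.00° ✓; |UZ| = 27.20 ✓; ∠UZH = 110.7° ✓; |ZH| = 14.70 ✓; ∠ZHW = 124.8° ✓; |HW| = 23.70 ✗.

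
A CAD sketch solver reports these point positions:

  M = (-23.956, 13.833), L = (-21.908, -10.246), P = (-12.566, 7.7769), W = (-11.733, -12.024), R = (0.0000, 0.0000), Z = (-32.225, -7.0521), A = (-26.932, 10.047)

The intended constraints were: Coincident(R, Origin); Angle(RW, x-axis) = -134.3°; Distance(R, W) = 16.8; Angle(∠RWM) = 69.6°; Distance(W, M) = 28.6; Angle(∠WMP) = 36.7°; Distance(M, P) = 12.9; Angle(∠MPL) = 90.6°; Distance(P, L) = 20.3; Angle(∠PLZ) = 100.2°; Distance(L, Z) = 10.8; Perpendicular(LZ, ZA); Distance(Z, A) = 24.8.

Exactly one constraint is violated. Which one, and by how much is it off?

Distance(Z, A) = 24.8 — off by 6.90.

R = (0.00, 0.00) ✓; RW at -134.3° ✓; |RW| = 16.80 ✓; ∠RWM = 69.60° ✓; |WM| = 28.60 ✓; ∠WMP = 36.70° ✓; |MP| = 12.90 ✓; ∠MPL = 90.60° ✓; |PL| = 20.30 ✓; ∠PLZ = 100.2° ✓; |LZ| = 10.80 ✓; ∠(LZ, ZA) = 90.00° ✓; |ZA| = 17.90 ✗.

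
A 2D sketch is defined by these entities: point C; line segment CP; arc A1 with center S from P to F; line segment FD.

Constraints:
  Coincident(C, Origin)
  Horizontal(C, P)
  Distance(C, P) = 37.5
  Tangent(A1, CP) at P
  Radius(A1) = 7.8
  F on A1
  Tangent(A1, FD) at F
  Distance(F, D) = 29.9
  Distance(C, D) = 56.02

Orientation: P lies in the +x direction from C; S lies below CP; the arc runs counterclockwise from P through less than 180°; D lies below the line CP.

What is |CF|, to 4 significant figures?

31.98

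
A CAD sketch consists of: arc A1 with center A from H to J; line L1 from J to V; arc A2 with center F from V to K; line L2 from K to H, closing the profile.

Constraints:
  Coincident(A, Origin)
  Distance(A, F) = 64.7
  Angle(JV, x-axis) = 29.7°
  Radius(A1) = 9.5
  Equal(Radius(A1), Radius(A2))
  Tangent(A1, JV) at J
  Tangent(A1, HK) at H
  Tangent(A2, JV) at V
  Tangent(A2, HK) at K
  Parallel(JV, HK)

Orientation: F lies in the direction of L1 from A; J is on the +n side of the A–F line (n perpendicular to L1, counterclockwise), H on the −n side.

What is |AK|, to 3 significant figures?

65.4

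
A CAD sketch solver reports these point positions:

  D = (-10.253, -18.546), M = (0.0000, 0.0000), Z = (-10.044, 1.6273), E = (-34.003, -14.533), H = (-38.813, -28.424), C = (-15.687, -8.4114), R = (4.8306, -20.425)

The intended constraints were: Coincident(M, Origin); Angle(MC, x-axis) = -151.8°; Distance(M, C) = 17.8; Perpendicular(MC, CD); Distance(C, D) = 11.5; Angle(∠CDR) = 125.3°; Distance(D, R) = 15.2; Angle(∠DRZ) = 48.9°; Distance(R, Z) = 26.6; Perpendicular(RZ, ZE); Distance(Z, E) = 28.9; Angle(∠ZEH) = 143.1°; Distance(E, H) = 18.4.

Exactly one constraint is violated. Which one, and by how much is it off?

Distance(E, H) = 18.4 — off by 3.70.

M = (0.00, 0.00) ✓; MC at -151.8° ✓; |MC| = 17.80 ✓; ∠(MC, CD) = 90.00° ✓; |CD| = 11.50 ✓; ∠CDR = 125.3° ✓; |DR| = 15.20 ✓; ∠DRZ = 48.90° ✓; |RZ| = 26.60 ✓; ∠(RZ, ZE) = 90.00° ✓; |ZE| = 28.90 ✓; ∠ZEH = 143.1° ✓; |EH| = 14.70 ✗.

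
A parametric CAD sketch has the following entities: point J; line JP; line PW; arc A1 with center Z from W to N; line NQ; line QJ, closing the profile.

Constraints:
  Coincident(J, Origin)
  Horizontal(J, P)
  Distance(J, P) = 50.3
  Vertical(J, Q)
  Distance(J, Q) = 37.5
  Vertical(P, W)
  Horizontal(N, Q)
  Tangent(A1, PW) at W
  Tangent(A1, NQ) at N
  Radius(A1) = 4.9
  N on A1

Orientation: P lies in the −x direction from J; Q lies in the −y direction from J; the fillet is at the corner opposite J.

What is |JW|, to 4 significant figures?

59.94

The virtual corner opposite J is at (-50.30, -37.50). Since A1 is tangent to PW there, ZW ⟂ PW and A1 meets NQ tangentially, so ZN is at right angles to NQ, with radius 4.9, so the center Z sits 4.9 in from both sides at Z = (-45.40, -32.60). That places the tangent points at W = (-50.30, -32.60) on PW and N = (-45.40, -37.50) on NQ. Then |JW| = |W − J| = 59.94.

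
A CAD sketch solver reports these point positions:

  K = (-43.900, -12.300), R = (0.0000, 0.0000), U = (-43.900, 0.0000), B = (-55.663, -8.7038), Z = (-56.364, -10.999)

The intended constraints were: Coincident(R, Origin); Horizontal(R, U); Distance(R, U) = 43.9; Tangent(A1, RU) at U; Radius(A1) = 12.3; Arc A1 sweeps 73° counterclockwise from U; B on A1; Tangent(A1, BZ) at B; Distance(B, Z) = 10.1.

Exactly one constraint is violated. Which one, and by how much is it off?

Distance(B, Z) = 10.1 — off by 7.70.

R = (0.00, 0.00) ✓; R.y = 0.00, U.y = 0.00 ✓; |RU| = 43.90 ✓; ∠(KU, UR) = 90.00° ✓; |KU| = 12.30 ✓; bearing(K→B) − bearing(K→U) = 73.00° ✓; |KB| = 12.30 ✓; ∠(KB, BZ) = 89.98° ✓; |BZ| = 2.400 ✗.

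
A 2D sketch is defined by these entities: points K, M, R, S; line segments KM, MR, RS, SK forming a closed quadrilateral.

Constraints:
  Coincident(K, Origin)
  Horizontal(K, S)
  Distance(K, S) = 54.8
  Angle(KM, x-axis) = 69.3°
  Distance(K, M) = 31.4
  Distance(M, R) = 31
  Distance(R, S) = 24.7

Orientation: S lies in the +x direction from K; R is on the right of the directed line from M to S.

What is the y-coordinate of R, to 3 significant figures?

5.34

K is at the origin; K and S share the same y with |KS| = 54.8 and S in +x, so S = (54.8, 0). KM runs at 69.3° with |KM| = 31.4, so M = (11.1, 29.4). R is determined by |MR| = 31.0 and |RS| = 24.7 together: it lies at the intersection of circle(M, 31.0) and circle(S, 24.7). With |MS| = 52.7, the foot of the radical line on MS is 29.7 from M and the perpendicular offset is √(31.0² − 29.7²) = 9.02. Taking the right-of-MS solution: R = (30.7, 5.34).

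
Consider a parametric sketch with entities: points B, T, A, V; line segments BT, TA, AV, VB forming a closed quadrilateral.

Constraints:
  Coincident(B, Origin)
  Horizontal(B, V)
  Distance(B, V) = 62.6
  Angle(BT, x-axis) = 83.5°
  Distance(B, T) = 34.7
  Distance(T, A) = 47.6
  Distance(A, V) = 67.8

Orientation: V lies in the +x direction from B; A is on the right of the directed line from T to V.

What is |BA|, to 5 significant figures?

13.091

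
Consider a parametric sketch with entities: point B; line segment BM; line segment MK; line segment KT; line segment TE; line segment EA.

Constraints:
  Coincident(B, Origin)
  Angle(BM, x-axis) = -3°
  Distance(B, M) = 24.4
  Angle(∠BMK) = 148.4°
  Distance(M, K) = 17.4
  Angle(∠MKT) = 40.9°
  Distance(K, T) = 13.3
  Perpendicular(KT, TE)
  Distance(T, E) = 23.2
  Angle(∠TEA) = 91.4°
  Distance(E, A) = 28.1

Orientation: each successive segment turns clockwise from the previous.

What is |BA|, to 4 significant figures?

52.72

The perpendicularity gives TE at right angles to KT, so TE runs at 96.30°; with |TE| = 23.2, E = (22.92, 10.44). ∠TEA = 91.4° gives EA at 7.700° from the x-axis; with |EA| = 28.1, A = (50.77, 14.21). Then |BA| = |A − B| = 52.72.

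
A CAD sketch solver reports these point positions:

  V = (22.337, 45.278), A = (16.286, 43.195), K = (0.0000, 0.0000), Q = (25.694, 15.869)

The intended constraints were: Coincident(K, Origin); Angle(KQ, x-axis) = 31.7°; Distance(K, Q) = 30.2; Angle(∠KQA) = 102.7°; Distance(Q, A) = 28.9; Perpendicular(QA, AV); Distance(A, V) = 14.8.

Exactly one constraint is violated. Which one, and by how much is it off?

Distance(A, V) = 14.8 — off by 8.40.

K = (0.00, 0.00) ✓; KQ at 31.70° ✓; |KQ| = 30.20 ✓; ∠KQA = 102.7° ✓; |QA| = 28.90 ✓; ∠(QA, AV) = 90.00° ✓; |AV| = 6.399 ✗.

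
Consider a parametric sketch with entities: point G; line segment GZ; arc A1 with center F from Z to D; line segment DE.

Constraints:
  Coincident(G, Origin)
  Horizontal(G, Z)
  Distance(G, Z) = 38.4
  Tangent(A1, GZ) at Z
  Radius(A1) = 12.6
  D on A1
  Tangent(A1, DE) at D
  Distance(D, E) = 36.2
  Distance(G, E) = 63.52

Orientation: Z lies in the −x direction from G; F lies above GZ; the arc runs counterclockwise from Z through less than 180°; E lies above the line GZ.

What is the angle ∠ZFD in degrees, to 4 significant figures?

108.5°

Checks: |GZ| = 38.40 ✓; |FD| = 12.60 ✓; ∠(FD, DE) = 90.00° ✓; |DE| = 36.20 ✓; |GE| = 63.52 ✓.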